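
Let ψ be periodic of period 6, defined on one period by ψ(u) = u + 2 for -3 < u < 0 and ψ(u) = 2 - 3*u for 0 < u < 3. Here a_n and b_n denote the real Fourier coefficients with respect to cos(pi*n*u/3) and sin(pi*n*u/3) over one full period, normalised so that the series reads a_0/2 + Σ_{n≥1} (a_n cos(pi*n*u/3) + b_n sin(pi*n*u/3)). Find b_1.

-6/pi

b_1 = 1/3 ∫_{-3}^{3} ψ(u) sin(pi*u/3) du.
Split the integral at the breakpoints.
Integrating by parts (boundary term plus one more integral), an antiderivative of (u + 2) sin(pi*u/3) is -3*u*cos(pi*u/3)/pi + 9*sin(pi*u/3)/pi**2 - 6*cos(pi*u/3)/pi; evaluating from -3 to 0: ∫_{-3}^{0} (u + 2) sin(pi*u/3) du = (-6/pi) - (-3/pi) = -3/pi.
Integrating by parts (boundary term plus one more integral), an antiderivative of (2 - 3*u) sin(pi*u/3) is 9*u*cos(pi*u/3)/pi - 27*sin(pi*u/3)/pi**2 - 6*cos(pi*u/3)/pi; evaluating from 0 to 3: ∫_{0}^{3} (2 - 3*u) sin(pi*u/3) du = (-21/pi) - (-6/pi) = -15/pi.
Summing the pieces and multiplying by (1/3) gives b_1 = -6/pi.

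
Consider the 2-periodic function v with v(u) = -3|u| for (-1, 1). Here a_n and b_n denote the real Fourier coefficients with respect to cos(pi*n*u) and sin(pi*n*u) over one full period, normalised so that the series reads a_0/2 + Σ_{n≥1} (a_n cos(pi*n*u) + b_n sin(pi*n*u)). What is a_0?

-3

a_0 = ∫_{-1}^{1} v(u) du = -3.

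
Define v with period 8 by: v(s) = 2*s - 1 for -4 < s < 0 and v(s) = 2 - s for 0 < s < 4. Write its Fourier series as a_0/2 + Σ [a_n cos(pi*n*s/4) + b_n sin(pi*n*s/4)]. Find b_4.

-1/pi

b_4 = 1/4 ∫_{-4}^{4} v(s) sin(pi*s) ds.
Split the integral at the breakpoints.
Integrating by parts (boundary term plus one more integral), an antiderivative of (2*s - 1) sin(pi*s) is -2*s*cos(pi*s)/pi + 2*sin(pi*s)/pi**2 + cos(pi*s)/pi; evaluating from -4 to 0: ∫_{-4}^{0} (2*s - 1) sin(pi*s) ds = (1/pi) - (9/pi) = -8/pi.
Integrating by parts (boundary term plus one more integral), an antiderivative of (2 - s) sin(pi*s) is s*cos(pi*s)/pi - sin(pi*s)/pi**2 - 2*cos(pi*s)/pi; evaluating from 0 to 4: ∫_{0}^{4} (2 - s) sin(pi*s) ds = (2/pi) - (-2/pi) = 4/pi.
Summing the pieces and multiplying by (1/4) gives b_4 = -1/pi.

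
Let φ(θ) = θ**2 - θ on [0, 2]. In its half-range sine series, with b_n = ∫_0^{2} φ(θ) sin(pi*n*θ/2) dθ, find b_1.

b_1 = ∫_0^{2} (θ**2 - θ) sin(pi*θ/2) dθ.
Integrating by parts twice (tabular method), an antiderivative of (θ**2 - θ) sin(pi*θ/2) is -2*θ**2*cos(pi*θ/2)/pi + 8*θ*sin(pi*θ/2)/pi**2 + 2*θ*cos(pi*θ/2)/pi - 4*sin(pi*θ/2)/pi**2 + 16*cos(pi*θ/2)/pi**3; evaluating from 0 to 2: ∫_{0}^{2} (θ**2 - θ) sin(pi*θ/2) dθ = (-16/pi**3 + 4/pi) - (16/pi**3) = -32/pi**3 + 4/pi.
Hence b_1 = -32/pi**3 + 4/pi.

-32/pi**3 + 4/pi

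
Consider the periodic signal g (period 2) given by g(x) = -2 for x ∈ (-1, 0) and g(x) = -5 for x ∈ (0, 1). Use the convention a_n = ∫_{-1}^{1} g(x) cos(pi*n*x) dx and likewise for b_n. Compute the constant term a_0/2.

-7/2

a_0 = ∫_{-1}^{1} g(x) dx = -7.
So the constant term a_0/2 = -7/2.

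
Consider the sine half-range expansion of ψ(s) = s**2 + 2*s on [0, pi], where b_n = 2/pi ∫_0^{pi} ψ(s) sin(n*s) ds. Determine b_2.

-pi - 2

b_2 = 2/pi ∫_0^{pi} (s**2 + 2*s) sin(2*s) ds.
Integrating by parts twice (tabular method), an antiderivative of (s**2 + 2*s) sin(2*s) is -s**2*cos(2*s)/2 + s*sin(2*s)/2 - s*cos(2*s) + sin(2*s)/2 + cos(2*s)/4; evaluating from 0 to pi: ∫_{0}^{pi} (s**2 + 2*s) sin(2*s) ds = (-pi**2/2 - pi + 1/4) - (1/4) = -pi*(2 + pi)/2.
Hence b_2 = (2/pi)·(-pi*(2 + pi)/2) = -pi - 2.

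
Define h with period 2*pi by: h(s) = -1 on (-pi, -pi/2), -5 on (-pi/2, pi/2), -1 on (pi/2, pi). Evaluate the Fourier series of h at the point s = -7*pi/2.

-3

s = -7*pi/2 differs from s = pi/2 by -2 full period(s), and the series is 2*pi-periodic.
At s = pi/2 the one-sided limits are h(pi/2^-) = -5 and h(pi/2^+) = -1.
By Dirichlet's theorem the series converges to their average, [(-5) + (-1)]/2 = -3.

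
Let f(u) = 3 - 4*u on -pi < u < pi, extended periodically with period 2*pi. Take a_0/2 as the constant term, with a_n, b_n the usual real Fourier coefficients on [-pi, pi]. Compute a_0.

a_0 = 1/pi ∫_{-pi}^{pi} f(u) du = 1/pi · (6*pi) = 6.

6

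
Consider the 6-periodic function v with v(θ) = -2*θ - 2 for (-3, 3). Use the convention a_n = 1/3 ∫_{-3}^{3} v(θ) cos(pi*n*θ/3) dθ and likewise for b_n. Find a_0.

-4

a_0 = 1/3 ∫_{-3}^{3} v(θ) dθ = 1/3 · (-12) = -4.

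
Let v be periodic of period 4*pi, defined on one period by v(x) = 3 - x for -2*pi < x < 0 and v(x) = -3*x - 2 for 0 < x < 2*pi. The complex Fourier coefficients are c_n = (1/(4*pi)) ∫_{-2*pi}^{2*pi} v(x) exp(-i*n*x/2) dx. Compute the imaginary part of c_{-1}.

-4 - 5/pi

Since v is real-valued, Im(c_{-1}) = -(1/(4*pi)) ∫_{-2*pi}^{2*pi} v(x) sin(-x/2) dx = b_{1}/2.
Split the integral at the breakpoints.
Integrating by parts (boundary term plus one more integral), an antiderivative of (3 - x) sin(-x/2) is -2*x*cos(x/2) + 4*sin(x/2) + 6*cos(x/2); evaluating from -2*pi to 0: ∫_{-2*pi}^{0} (3 - x) sin(-x/2) dx = (6) - (-4*pi - 6) = 12 + 4*pi.
Integrating by parts (boundary term plus one more integral), an antiderivative of (-3*x - 2) sin(-x/2) is -6*x*cos(x/2) + 12*sin(x/2) - 4*cos(x/2); evaluating from 0 to 2*pi: ∫_{0}^{2*pi} (-3*x - 2) sin(-x/2) dx = (4 + 12*pi) - (-4) = 8 + 12*pi.
So ∫_{-2*pi}^{2*pi} v(x) sin(-x/2) dx = 20 + 16*pi.
Hence Im(c_{-1}) = (-1/(4*pi))·(20 + 16*pi) = -4 - 5/pi.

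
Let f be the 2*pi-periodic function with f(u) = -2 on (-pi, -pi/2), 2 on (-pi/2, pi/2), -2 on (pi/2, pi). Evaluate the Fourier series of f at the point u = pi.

-2

f is continuous at u = pi with value -2, so the series converges to -2 there.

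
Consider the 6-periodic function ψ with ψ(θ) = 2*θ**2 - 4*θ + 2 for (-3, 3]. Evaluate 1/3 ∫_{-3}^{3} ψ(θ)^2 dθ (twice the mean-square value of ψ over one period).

1/3 ∫_{-3}^{3} ψ(θ)^2 dθ = 1/3 · (4224/5) = 1408/5.

1408/5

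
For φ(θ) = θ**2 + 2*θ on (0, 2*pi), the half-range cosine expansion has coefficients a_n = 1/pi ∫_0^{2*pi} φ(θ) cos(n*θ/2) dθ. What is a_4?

a_4 = 1/pi ∫_0^{2*pi} (θ**2 + 2*θ) cos(2*θ) dθ.
Integrating by parts twice (tabular method), an antiderivative of (θ**2 + 2*θ) cos(2*θ) is θ**2*sin(2*θ)/2 + θ*sin(2*θ) + θ*cos(2*θ)/2 - sin(2*θ)/4 + cos(2*θ)/2; evaluating from 0 to 2*pi: ∫_{0}^{2*pi} (θ**2 + 2*θ) cos(2*θ) dθ = (1/2 + pi) - (1/2) = pi.
Hence a_4 = (1/pi)·(pi) = 1.

1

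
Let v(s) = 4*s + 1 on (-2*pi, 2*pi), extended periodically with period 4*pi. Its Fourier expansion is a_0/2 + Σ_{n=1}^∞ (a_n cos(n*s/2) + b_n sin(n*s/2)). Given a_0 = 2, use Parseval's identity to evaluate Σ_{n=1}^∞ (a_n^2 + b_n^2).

Parseval: a_0^2/2 + Σ_{n≥1} (a_n^2+b_n^2) = (1/(2*pi)) ∫_{-2*pi}^{2*pi} v(s)^2 ds = 2 + 128*pi**2/3.
Subtract a_0^2/2 = 2: Σ (a_n^2+b_n^2) = 128*pi**2/3.

128*pi**2/3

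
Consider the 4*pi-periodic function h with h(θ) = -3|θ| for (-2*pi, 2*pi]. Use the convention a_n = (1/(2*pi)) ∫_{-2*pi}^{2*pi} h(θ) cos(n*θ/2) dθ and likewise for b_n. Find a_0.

a_0 = (1/(2*pi)) ∫_{-2*pi}^{2*pi} h(θ) dθ = (1/(2*pi)) · (-12*pi**2) = -6*pi.

-6*pi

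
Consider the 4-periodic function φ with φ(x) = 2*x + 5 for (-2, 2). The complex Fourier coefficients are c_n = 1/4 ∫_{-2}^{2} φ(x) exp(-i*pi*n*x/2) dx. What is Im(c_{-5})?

Since φ is real-valued, Im(c_{-5}) = -1/4 ∫_{-2}^{2} φ(x) sin(-5*pi*x/2) dx = b_{5}/2.
Integrating by parts (boundary term plus one more integral), an antiderivative of (2*x + 5) sin(-5*pi*x/2) is 4*x*cos(5*pi*x/2)/(5*pi) - 8*sin(5*pi*x/2)/(25*pi**2) + 2*cos(5*pi*x/2)/pi; evaluating from -2 to 2: ∫_{-2}^{2} (2*x + 5) sin(-5*pi*x/2) dx = (-18/(5*pi)) - (-2/(5*pi)) = -16/(5*pi).
Hence Im(c_{-5}) = (-1/4)·(-16/(5*pi)) = 4/(5*pi).

4/(5*pi)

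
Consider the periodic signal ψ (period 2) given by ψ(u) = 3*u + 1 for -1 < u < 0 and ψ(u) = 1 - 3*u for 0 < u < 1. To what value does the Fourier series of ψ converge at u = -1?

-2

ψ is continuous at u = -1 with value -2, so the series converges to -2 there.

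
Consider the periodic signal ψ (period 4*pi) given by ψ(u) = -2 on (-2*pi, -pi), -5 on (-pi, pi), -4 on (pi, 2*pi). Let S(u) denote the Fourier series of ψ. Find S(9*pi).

-9/2

u = 9*pi differs from u = pi by 2 full period(s), and the series is 4*pi-periodic.
At u = pi the one-sided limits are ψ(pi^-) = -5 and ψ(pi^+) = -4.
By Dirichlet's theorem the series converges to their average, [(-5) + (-4)]/2 = -9/2.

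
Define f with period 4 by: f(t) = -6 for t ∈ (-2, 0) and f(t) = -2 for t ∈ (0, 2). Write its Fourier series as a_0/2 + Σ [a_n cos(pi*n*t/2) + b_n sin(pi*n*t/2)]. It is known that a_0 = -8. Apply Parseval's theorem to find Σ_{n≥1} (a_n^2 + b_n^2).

Parseval: a_0^2/2 + Σ_{n≥1} (a_n^2+b_n^2) = 1/2 ∫_{-2}^{2} f(t)^2 dt = 40.
Subtract a_0^2/2 = 32: Σ (a_n^2+b_n^2) = 8.

8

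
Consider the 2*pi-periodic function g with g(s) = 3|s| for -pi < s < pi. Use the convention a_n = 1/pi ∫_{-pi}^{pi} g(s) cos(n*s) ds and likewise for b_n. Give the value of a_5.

a_5 = 1/pi ∫_{-pi}^{pi} g(s) cos(5*s) ds.
g is even and cos(5*s) is even, so the integrand is even and a_5 = 2/pi ∫_0^{pi} g(s) cos(5*s) ds.
Integrating by parts (boundary term plus one more integral), an antiderivative of (3*s) cos(5*s) is 3*s*sin(5*s)/5 + 3*cos(5*s)/25; evaluating from 0 to pi: ∫_{0}^{pi} (3*s) cos(5*s) ds = (-3/25) - (3/25) = -6/25.
Hence a_5 = (2/pi)·(-6/25) = -12/(25*pi).

-12/(25*pi)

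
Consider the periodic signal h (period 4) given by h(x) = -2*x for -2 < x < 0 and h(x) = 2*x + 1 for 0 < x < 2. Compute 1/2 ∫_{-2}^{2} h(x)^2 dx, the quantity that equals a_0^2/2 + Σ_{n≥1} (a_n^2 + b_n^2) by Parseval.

1/2 ∫_{-2}^{2} h(x)^2 dx = 1/2 · (94/3) = 47/3.

47/3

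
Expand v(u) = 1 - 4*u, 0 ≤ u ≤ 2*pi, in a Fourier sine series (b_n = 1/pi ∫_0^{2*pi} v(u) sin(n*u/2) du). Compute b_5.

4*(1 - 4*pi)/(5*pi)

b_5 = 1/pi ∫_0^{2*pi} (1 - 4*u) sin(5*u/2) du.
Integrating by parts (boundary term plus one more integral), an antiderivative of (1 - 4*u) sin(5*u/2) is 8*u*cos(5*u/2)/5 - 16*sin(5*u/2)/25 - 2*cos(5*u/2)/5; evaluating from 0 to 2*pi: ∫_{0}^{2*pi} (1 - 4*u) sin(5*u/2) du = (2/5 - 16*pi/5) - (-2/5) = 4/5 - 16*pi/5.
Hence b_5 = (1/pi)·(4/5 - 16*pi/5) = 4*(1 - 4*pi)/(5*pi).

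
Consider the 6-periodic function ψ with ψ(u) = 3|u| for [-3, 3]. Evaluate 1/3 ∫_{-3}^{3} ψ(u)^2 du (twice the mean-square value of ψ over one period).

1/3 ∫_{-3}^{3} ψ(u)^2 du = 1/3 · (162) = 54.

54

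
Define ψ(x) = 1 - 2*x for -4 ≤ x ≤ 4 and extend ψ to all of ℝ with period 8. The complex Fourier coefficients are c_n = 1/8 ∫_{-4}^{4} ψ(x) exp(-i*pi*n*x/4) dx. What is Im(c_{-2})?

4/pi

Since ψ is real-valued, Im(c_{-2}) = -1/8 ∫_{-4}^{4} ψ(x) sin(-pi*x/2) dx = b_{2}/2.
Integrating by parts (boundary term plus one more integral), an antiderivative of (1 - 2*x) sin(-pi*x/2) is -4*x*cos(pi*x/2)/pi + 8*sin(pi*x/2)/pi**2 + 2*cos(pi*x/2)/pi; evaluating from -4 to 4: ∫_{-4}^{4} (1 - 2*x) sin(-pi*x/2) dx = (-14/pi) - (18/pi) = -32/pi.
Hence Im(c_{-2}) = (-1/8)·(-32/pi) = 4/pi.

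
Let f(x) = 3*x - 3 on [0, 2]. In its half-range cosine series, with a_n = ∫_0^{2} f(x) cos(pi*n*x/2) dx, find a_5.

a_5 = ∫_0^{2} (3*x - 3) cos(5*pi*x/2) dx.
Integrating by parts (boundary term plus one more integral), an antiderivative of (3*x - 3) cos(5*pi*x/2) is 6*x*sin(5*pi*x/2)/(5*pi) - 6*sin(5*pi*x/2)/(5*pi) + 12*cos(5*pi*x/2)/(25*pi**2); evaluating from 0 to 2: ∫_{0}^{2} (3*x - 3) cos(5*pi*x/2) dx = (-12/(25*pi**2)) - (12/(25*pi**2)) = -24/(25*pi**2).
Hence a_5 = -24/(25*pi**2).

-24/(25*pi**2)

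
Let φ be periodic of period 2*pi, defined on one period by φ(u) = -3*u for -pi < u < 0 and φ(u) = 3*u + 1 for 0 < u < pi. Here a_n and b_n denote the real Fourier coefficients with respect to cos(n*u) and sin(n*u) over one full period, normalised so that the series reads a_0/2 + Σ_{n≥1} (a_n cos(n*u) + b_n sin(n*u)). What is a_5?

a_5 = 1/pi ∫_{-pi}^{pi} φ(u) cos(5*u) du.
Split the integral at the breakpoints.
Integrating by parts (boundary term plus one more integral), an antiderivative of (-3*u) cos(5*u) is -3*u*sin(5*u)/5 - 3*cos(5*u)/25; evaluating from -pi to 0: ∫_{-pi}^{0} (-3*u) cos(5*u) du = (-3/25) - (3/25) = -6/25.
Integrating by parts (boundary term plus one more integral), an antiderivative of (3*u + 1) cos(5*u) is 3*u*sin(5*u)/5 + sin(5*u)/5 + 3*cos(5*u)/25; evaluating from 0 to pi: ∫_{0}^{pi} (3*u + 1) cos(5*u) du = (-3/25) - (3/25) = -6/25.
Summing the pieces and multiplying by (1/pi) gives a_5 = -12/(25*pi).

-12/(25*pi)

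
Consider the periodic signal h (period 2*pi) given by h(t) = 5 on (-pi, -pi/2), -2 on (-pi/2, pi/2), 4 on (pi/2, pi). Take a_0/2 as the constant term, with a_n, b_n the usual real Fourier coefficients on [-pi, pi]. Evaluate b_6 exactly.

1/(3*pi)

b_6 = 1/pi ∫_{-pi}^{pi} h(t) sin(6*t) dt.
Split the integral at the breakpoints.
Directly, an antiderivative of (5) sin(6*t) is -5*cos(6*t)/6; evaluating from -pi to -pi/2: ∫_{-pi}^{-pi/2} (5) sin(6*t) dt = (5/6) - (-5/6) = 5/3.
Directly, an antiderivative of (-2) sin(6*t) is cos(6*t)/3; evaluating from -pi/2 to pi/2: ∫_{-pi/2}^{pi/2} (-2) sin(6*t) dt = (-1/3) - (-1/3) = 0.
Directly, an antiderivative of (4) sin(6*t) is -2*cos(6*t)/3; evaluating from pi/2 to pi: ∫_{pi/2}^{pi} (4) sin(6*t) dt = (-2/3) - (2/3) = -4/3.
Summing the pieces and multiplying by (1/pi) gives b_6 = 1/(3*pi).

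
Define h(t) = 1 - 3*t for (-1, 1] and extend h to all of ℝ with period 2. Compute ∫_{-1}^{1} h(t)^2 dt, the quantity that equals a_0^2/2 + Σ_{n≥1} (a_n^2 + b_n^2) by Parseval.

8

∫_{-1}^{1} h(t)^2 dt = 8.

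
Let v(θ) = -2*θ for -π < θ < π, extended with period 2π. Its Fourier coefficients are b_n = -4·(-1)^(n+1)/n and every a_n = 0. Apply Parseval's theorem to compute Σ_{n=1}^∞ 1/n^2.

pi**2/6

Parseval: Σ b_n^2 = (1/π) ∫_{-π}^{π} v(θ)^2 dθ = 8*pi**2/3.
Σ b_n^2 = Σ 16/n^2, so Σ 1/n^2 = (8*pi**2/3)/16 = pi**2/6.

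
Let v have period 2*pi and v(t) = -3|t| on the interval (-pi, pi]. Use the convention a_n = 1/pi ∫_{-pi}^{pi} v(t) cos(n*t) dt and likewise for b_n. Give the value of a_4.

0

a_4 = 1/pi ∫_{-pi}^{pi} v(t) cos(4*t) dt.
v is even and cos(4*t) is even, so the integrand is even and a_4 = 2/pi ∫_0^{pi} v(t) cos(4*t) dt.
Integrating by parts (boundary term plus one more integral), an antiderivative of (-3*t) cos(4*t) is -3*t*sin(4*t)/4 - 3*cos(4*t)/16; evaluating from 0 to pi: ∫_{0}^{pi} (-3*t) cos(4*t) dt = (-3/16) - (-3/16) = 0.
Hence a_4 = (2/pi)·(0) = 0.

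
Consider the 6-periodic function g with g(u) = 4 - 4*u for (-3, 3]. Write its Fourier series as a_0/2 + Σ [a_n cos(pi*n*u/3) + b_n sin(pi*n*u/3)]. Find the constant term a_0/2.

a_0 = 1/3 ∫_{-3}^{3} g(u) du = 1/3 · (24) = 8.
So the constant term a_0/2 = 4.

4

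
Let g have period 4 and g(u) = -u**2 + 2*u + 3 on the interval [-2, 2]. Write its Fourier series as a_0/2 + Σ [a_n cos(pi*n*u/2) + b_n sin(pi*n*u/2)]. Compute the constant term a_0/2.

5/3

a_0 = 1/2 ∫_{-2}^{2} g(u) du = 1/2 · (20/3) = 10/3.
So the constant term a_0/2 = 5/3.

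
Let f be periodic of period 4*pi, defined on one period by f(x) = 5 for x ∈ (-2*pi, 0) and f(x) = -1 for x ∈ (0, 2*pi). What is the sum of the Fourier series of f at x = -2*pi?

2

At x = -2*pi the one-sided limits are f(-2*pi^-) = -1 and f(-2*pi^+) = 5.
By Dirichlet's theorem the series converges to their average, [(-1) + (5)]/2 = 2.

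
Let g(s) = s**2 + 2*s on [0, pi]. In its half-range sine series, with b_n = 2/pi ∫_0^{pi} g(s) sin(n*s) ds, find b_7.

b_7 = 2/pi ∫_0^{pi} (s**2 + 2*s) sin(7*s) ds.
Integrating by parts twice (tabular method), an antiderivative of (s**2 + 2*s) sin(7*s) is -s**2*cos(7*s)/7 + 2*s*sin(7*s)/49 - 2*s*cos(7*s)/7 + 2*sin(7*s)/49 + 2*cos(7*s)/343; evaluating from 0 to pi: ∫_{0}^{pi} (s**2 + 2*s) sin(7*s) ds = (-2/343 + 2*pi/7 + pi**2/7) - (2/343) = -4/343 + 2*pi/7 + pi**2/7.
Hence b_7 = (2/pi)·(-4/343 + 2*pi/7 + pi**2/7) = 2*(-4 + 98*pi + 49*pi**2)/(343*pi).

2*(-4 + 98*pi + 49*pi**2)/(343*pi)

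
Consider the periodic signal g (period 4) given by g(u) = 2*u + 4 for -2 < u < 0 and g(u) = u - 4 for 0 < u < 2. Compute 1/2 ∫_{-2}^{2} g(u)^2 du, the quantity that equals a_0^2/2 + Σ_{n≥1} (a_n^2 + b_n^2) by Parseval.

1/2 ∫_{-2}^{2} g(u)^2 du = 1/2 · (88/3) = 44/3.

44/3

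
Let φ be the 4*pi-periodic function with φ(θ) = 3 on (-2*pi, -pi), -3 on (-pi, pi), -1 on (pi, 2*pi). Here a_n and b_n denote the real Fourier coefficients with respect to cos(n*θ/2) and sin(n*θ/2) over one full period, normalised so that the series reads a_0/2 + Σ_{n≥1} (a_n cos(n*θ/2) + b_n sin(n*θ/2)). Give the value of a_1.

a_1 = (1/(2*pi)) ∫_{-2*pi}^{2*pi} φ(θ) cos(θ/2) dθ.
Split the integral at the breakpoints.
Directly, an antiderivative of (3) cos(θ/2) is 6*sin(θ/2); evaluating from -2*pi to -pi: ∫_{-2*pi}^{-pi} (3) cos(θ/2) dθ = (-6) - (0) = -6.
Directly, an antiderivative of (-3) cos(θ/2) is -6*sin(θ/2); evaluating from -pi to pi: ∫_{-pi}^{pi} (-3) cos(θ/2) dθ = (-6) - (6) = -12.
Directly, an antiderivative of (-1) cos(θ/2) is -2*sin(θ/2); evaluating from pi to 2*pi: ∫_{pi}^{2*pi} (-1) cos(θ/2) dθ = (0) - (-2) = 2.
Summing the pieces and multiplying by (1/(2*pi)) gives a_1 = -8/pi.

-8/pi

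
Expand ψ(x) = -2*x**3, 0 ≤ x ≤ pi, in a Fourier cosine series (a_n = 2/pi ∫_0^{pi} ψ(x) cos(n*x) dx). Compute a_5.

a_5 = 2/pi ∫_0^{pi} (-2*x**3) cos(5*x) dx.
Integrating by parts three times (tabular method), an antiderivative of (-2*x**3) cos(5*x) is -2*x**3*sin(5*x)/5 - 6*x**2*cos(5*x)/25 + 12*x*sin(5*x)/125 + 12*cos(5*x)/625; evaluating from 0 to pi: ∫_{0}^{pi} (-2*x**3) cos(5*x) dx = (-12/625 + 6*pi**2/25) - (12/625) = -24/625 + 6*pi**2/25.
Hence a_5 = (2/pi)·(-24/625 + 6*pi**2/25) = 12*(-4 + 25*pi**2)/(625*pi).

12*(-4 + 25*pi**2)/(625*pi)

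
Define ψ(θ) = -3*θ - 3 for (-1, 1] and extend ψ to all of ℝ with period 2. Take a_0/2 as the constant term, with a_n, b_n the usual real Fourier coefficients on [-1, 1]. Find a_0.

a_0 = ∫_{-1}^{1} ψ(θ) dθ = -6.

-6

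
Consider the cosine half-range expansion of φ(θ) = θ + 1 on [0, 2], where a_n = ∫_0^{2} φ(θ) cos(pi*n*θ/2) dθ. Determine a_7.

a_7 = ∫_0^{2} (θ + 1) cos(7*pi*θ/2) dθ.
Integrating by parts (boundary term plus one more integral), an antiderivative of (θ + 1) cos(7*pi*θ/2) is 2*θ*sin(7*pi*θ/2)/(7*pi) + 2*sin(7*pi*θ/2)/(7*pi) + 4*cos(7*pi*θ/2)/(49*pi**2); evaluating from 0 to 2: ∫_{0}^{2} (θ + 1) cos(7*pi*θ/2) dθ = (-4/(49*pi**2)) - (4/(49*pi**2)) = -8/(49*pi**2).
Hence a_7 = -8/(49*pi**2).

-8/(49*pi**2)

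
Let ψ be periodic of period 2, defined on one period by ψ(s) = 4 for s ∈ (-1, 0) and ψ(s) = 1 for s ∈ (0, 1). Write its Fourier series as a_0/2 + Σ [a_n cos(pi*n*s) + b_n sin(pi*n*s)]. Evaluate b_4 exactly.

b_4 = ∫_{-1}^{1} ψ(s) sin(4*pi*s) ds.
Split the integral at the breakpoints.
Directly, an antiderivative of (4) sin(4*pi*s) is -cos(4*pi*s)/pi; evaluating from -1 to 0: ∫_{-1}^{0} (4) sin(4*pi*s) ds = (-1/pi) - (-1/pi) = 0.
Directly, an antiderivative of (1) sin(4*pi*s) is -cos(4*pi*s)/(4*pi); evaluating from 0 to 1: ∫_{0}^{1} (1) sin(4*pi*s) ds = (-1/(4*pi)) - (-1/(4*pi)) = 0.
Summing the pieces gives b_4 = 0.

0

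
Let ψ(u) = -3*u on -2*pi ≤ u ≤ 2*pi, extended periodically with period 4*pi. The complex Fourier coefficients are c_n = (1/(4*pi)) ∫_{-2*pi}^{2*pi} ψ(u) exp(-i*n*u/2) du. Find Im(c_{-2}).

Since ψ is real-valued, Im(c_{-2}) = -(1/(4*pi)) ∫_{-2*pi}^{2*pi} ψ(u) sin(-u) du = b_{2}/2.
ψ is odd and sin(-u) is odd, so the integrand is even: ∫_{-2*pi}^{2*pi} ψ(u) sin(-u) du = 2∫_0^{2*pi} ψ(u) sin(-u) du.
Integrating by parts (boundary term plus one more integral), an antiderivative of (-3*u) sin(-u) is -3*u*cos(u) + 3*sin(u); evaluating from 0 to 2*pi: ∫_{0}^{2*pi} (-3*u) sin(-u) du = (-6*pi) - (0) = -6*pi.
So ∫_{-2*pi}^{2*pi} ψ(u) sin(-u) du = -12*pi.
Hence Im(c_{-2}) = (-1/(4*pi))·(-12*pi) = 3.

3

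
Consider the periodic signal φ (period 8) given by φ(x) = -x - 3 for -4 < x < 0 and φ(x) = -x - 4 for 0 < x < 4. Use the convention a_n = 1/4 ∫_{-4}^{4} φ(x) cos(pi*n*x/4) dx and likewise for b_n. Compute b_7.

-10/(7*pi)

b_7 = 1/4 ∫_{-4}^{4} φ(x) sin(7*pi*x/4) dx.
Split the integral at the breakpoints.
Integrating by parts (boundary term plus one more integral), an antiderivative of (-x - 3) sin(7*pi*x/4) is 4*x*cos(7*pi*x/4)/(7*pi) - 16*sin(7*pi*x/4)/(49*pi**2) + 12*cos(7*pi*x/4)/(7*pi); evaluating from -4 to 0: ∫_{-4}^{0} (-x - 3) sin(7*pi*x/4) dx = (12/(7*pi)) - (4/(7*pi)) = 8/(7*pi).
Integrating by parts (boundary term plus one more integral), an antiderivative of (-x - 4) sin(7*pi*x/4) is 4*x*cos(7*pi*x/4)/(7*pi) - 16*sin(7*pi*x/4)/(49*pi**2) + 16*cos(7*pi*x/4)/(7*pi); evaluating from 0 to 4: ∫_{0}^{4} (-x - 4) sin(7*pi*x/4) dx = (-32/(7*pi)) - (16/(7*pi)) = -48/(7*pi).
Summing the pieces and multiplying by (1/4) gives b_7 = -10/(7*pi).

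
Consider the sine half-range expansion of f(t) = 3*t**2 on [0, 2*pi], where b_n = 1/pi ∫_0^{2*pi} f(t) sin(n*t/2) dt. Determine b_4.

b_4 = 1/pi ∫_0^{2*pi} (3*t**2) sin(2*t) dt.
Integrating by parts twice (tabular method), an antiderivative of (3*t**2) sin(2*t) is -3*t**2*cos(2*t)/2 + 3*t*sin(2*t)/2 + 3*cos(2*t)/4; evaluating from 0 to 2*pi: ∫_{0}^{2*pi} (3*t**2) sin(2*t) dt = (3/4 - 6*pi**2) - (3/4) = -6*pi**2.
Hence b_4 = (1/pi)·(-6*pi**2) = -6*pi.

-6*pi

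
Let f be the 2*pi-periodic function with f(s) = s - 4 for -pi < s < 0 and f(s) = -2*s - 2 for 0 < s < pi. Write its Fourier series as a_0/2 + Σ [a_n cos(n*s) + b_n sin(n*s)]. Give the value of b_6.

b_6 = 1/pi ∫_{-pi}^{pi} f(s) sin(6*s) ds.
Split the integral at the breakpoints.
Integrating by parts (boundary term plus one more integral), an antiderivative of (s - 4) sin(6*s) is -s*cos(6*s)/6 + sin(6*s)/36 + 2*cos(6*s)/3; evaluating from -pi to 0: ∫_{-pi}^{0} (s - 4) sin(6*s) ds = (2/3) - (pi/6 + 2/3) = -pi/6.
Integrating by parts (boundary term plus one more integral), an antiderivative of (-2*s - 2) sin(6*s) is s*cos(6*s)/3 - sin(6*s)/18 + cos(6*s)/3; evaluating from 0 to pi: ∫_{0}^{pi} (-2*s - 2) sin(6*s) ds = (1/3 + pi/3) - (1/3) = pi/3.
Summing the pieces and multiplying by (1/pi) gives b_6 = 1/6.

1/6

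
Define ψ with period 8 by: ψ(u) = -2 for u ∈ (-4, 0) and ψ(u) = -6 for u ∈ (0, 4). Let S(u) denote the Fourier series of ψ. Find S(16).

-4

u = 16 differs from u = 0 by 2 full period(s), and the series is 8-periodic.
At u = 0 the one-sided limits are ψ(0^-) = -2 and ψ(0^+) = -6.
By Dirichlet's theorem the series converges to their average, [(-2) + (-6)]/2 = -4.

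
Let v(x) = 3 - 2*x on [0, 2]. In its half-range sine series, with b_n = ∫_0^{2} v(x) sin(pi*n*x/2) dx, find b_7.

b_7 = ∫_0^{2} (3 - 2*x) sin(7*pi*x/2) dx.
Integrating by parts (boundary term plus one more integral), an antiderivative of (3 - 2*x) sin(7*pi*x/2) is 4*x*cos(7*pi*x/2)/(7*pi) - 8*sin(7*pi*x/2)/(49*pi**2) - 6*cos(7*pi*x/2)/(7*pi); evaluating from 0 to 2: ∫_{0}^{2} (3 - 2*x) sin(7*pi*x/2) dx = (-2/(7*pi)) - (-6/(7*pi)) = 4/(7*pi).
Hence b_7 = 4/(7*pi).

4/(7*pi)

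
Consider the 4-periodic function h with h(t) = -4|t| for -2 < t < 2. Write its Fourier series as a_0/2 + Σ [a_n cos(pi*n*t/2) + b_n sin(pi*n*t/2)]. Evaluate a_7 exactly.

32/(49*pi**2)

a_7 = 1/2 ∫_{-2}^{2} h(t) cos(7*pi*t/2) dt.
h is even and cos(7*pi*t/2) is even, so the integrand is even and a_7 = ∫_0^{2} h(t) cos(7*pi*t/2) dt.
Integrating by parts (boundary term plus one more integral), an antiderivative of (-4*t) cos(7*pi*t/2) is -8*t*sin(7*pi*t/2)/(7*pi) - 16*cos(7*pi*t/2)/(49*pi**2); evaluating from 0 to 2: ∫_{0}^{2} (-4*t) cos(7*pi*t/2) dt = (16/(49*pi**2)) - (-16/(49*pi**2)) = 32/(49*pi**2).
Hence a_7 = 32/(49*pi**2).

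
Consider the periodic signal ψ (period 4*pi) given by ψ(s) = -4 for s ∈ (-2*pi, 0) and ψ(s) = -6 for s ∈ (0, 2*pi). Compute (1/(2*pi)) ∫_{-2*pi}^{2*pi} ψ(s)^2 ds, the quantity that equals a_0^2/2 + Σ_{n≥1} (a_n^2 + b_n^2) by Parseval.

52

(1/(2*pi)) ∫_{-2*pi}^{2*pi} ψ(s)^2 ds = (1/(2*pi)) · (104*pi) = 52.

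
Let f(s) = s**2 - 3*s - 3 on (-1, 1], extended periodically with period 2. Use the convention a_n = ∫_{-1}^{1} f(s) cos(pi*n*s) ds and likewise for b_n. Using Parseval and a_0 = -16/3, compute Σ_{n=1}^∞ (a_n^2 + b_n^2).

278/45

Parseval: a_0^2/2 + Σ_{n≥1} (a_n^2+b_n^2) = ∫_{-1}^{1} f(s)^2 ds = 102/5.
Subtract a_0^2/2 = 128/9: Σ (a_n^2+b_n^2) = 278/45.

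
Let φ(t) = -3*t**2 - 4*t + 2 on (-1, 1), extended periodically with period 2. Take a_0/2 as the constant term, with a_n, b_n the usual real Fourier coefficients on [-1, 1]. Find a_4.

a_4 = ∫_{-1}^{1} φ(t) cos(4*pi*t) dt.
Integrating by parts twice (tabular method), an antiderivative of (-3*t**2 - 4*t + 2) cos(4*pi*t) is -3*t**2*sin(4*pi*t)/(4*pi) - t*sin(4*pi*t)/pi - 3*t*cos(4*pi*t)/(8*pi**2) + 3*sin(4*pi*t)/(32*pi**3) + sin(4*pi*t)/(2*pi) - cos(4*pi*t)/(4*pi**2); evaluating from -1 to 1: ∫_{-1}^{1} (-3*t**2 - 4*t + 2) cos(4*pi*t) dt = (-5/(8*pi**2)) - (1/(8*pi**2)) = -3/(4*pi**2).
Hence a_4 = -3/(4*pi**2).

-3/(4*pi**2)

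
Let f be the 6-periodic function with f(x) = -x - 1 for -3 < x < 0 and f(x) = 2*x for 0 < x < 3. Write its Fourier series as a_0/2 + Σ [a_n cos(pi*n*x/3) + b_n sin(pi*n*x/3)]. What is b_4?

b_4 = 1/3 ∫_{-3}^{3} f(x) sin(4*pi*x/3) dx.
Split the integral at the breakpoints.
Integrating by parts (boundary term plus one more integral), an antiderivative of (-x - 1) sin(4*pi*x/3) is 3*x*cos(4*pi*x/3)/(4*pi) - 9*sin(4*pi*x/3)/(16*pi**2) + 3*cos(4*pi*x/3)/(4*pi); evaluating from -3 to 0: ∫_{-3}^{0} (-x - 1) sin(4*pi*x/3) dx = (3/(4*pi)) - (-3/(2*pi)) = 9/(4*pi).
Integrating by parts (boundary term plus one more integral), an antiderivative of (2*x) sin(4*pi*x/3) is -3*x*cos(4*pi*x/3)/(2*pi) + 9*sin(4*pi*x/3)/(8*pi**2); evaluating from 0 to 3: ∫_{0}^{3} (2*x) sin(4*pi*x/3) dx = (-9/(2*pi)) - (0) = -9/(2*pi).
Summing the pieces and multiplying by (1/3) gives b_4 = -3/(4*pi).

-3/(4*pi)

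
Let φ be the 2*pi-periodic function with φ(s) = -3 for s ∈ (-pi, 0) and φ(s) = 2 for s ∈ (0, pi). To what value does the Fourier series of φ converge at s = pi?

-1/2

s = pi differs from s = -pi by 1 full period(s), and the series is 2*pi-periodic.
At s = -pi the one-sided limits are φ(-pi^-) = 2 and φ(-pi^+) = -3.
By Dirichlet's theorem the series converges to their average, [(2) + (-3)]/2 = -1/2.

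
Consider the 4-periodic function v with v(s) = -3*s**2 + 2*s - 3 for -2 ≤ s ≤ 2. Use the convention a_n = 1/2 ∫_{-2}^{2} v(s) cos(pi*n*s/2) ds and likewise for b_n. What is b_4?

-2/pi

b_4 = 1/2 ∫_{-2}^{2} v(s) sin(2*pi*s) ds.
Integrating by parts twice (tabular method), an antiderivative of (-3*s**2 + 2*s - 3) sin(2*pi*s) is 3*s**2*cos(2*pi*s)/(2*pi) - 3*s*sin(2*pi*s)/(2*pi**2) - s*cos(2*pi*s)/pi + sin(2*pi*s)/(2*pi**2) - 3*cos(2*pi*s)/(4*pi**3) + 3*cos(2*pi*s)/(2*pi); evaluating from -2 to 2: ∫_{-2}^{2} (-3*s**2 + 2*s - 3) sin(2*pi*s) ds = ((-3 + 22*pi**2)/(4*pi**3)) - ((-3 + 38*pi**2)/(4*pi**3)) = -4/pi.
Hence b_4 = (1/2)·(-4/pi) = -2/pi.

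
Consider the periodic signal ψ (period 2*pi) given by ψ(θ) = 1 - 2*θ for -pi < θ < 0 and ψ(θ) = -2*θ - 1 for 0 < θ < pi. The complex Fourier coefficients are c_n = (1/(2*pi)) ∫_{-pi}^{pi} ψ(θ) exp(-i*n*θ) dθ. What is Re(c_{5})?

0

Since ψ is real-valued, Re(c_{5}) = (1/(2*pi)) ∫_{-pi}^{pi} ψ(θ) cos(5*θ) dθ = a_{5}/2.
(ψ is odd, so the integrand is odd over a symmetric interval and the integral vanishes.)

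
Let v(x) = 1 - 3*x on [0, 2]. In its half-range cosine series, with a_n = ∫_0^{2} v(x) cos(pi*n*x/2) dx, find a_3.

8/(3*pi**2)

a_3 = ∫_0^{2} (1 - 3*x) cos(3*pi*x/2) dx.
Integrating by parts (boundary term plus one more integral), an antiderivative of (1 - 3*x) cos(3*pi*x/2) is -2*x*sin(3*pi*x/2)/pi + 2*sin(3*pi*x/2)/(3*pi) - 4*cos(3*pi*x/2)/(3*pi**2); evaluating from 0 to 2: ∫_{0}^{2} (1 - 3*x) cos(3*pi*x/2) dx = (4/(3*pi**2)) - (-4/(3*pi**2)) = 8/(3*pi**2).
Hence a_3 = 8/(3*pi**2).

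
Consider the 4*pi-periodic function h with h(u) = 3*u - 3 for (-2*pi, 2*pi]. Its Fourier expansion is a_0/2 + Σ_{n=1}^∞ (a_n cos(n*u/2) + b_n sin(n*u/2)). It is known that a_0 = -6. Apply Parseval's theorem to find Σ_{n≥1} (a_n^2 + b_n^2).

24*pi**2

Parseval: a_0^2/2 + Σ_{n≥1} (a_n^2+b_n^2) = (1/(2*pi)) ∫_{-2*pi}^{2*pi} h(u)^2 du = 18 + 24*pi**2.
Subtract a_0^2/2 = 18: Σ (a_n^2+b_n^2) = 24*pi**2.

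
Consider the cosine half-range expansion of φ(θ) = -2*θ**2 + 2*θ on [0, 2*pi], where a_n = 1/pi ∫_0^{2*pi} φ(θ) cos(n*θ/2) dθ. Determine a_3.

a_3 = 1/pi ∫_0^{2*pi} (-2*θ**2 + 2*θ) cos(3*θ/2) dθ.
Integrating by parts twice (tabular method), an antiderivative of (-2*θ**2 + 2*θ) cos(3*θ/2) is -4*θ**2*sin(3*θ/2)/3 + 4*θ*sin(3*θ/2)/3 - 16*θ*cos(3*θ/2)/9 + 32*sin(3*θ/2)/27 + 8*cos(3*θ/2)/9; evaluating from 0 to 2*pi: ∫_{0}^{2*pi} (-2*θ**2 + 2*θ) cos(3*θ/2) dθ = (-8/9 + 32*pi/9) - (8/9) = -16/9 + 32*pi/9.
Hence a_3 = (1/pi)·(-16/9 + 32*pi/9) = 16*(-1 + 2*pi)/(9*pi).

16*(-1 + 2*pi)/(9*pi)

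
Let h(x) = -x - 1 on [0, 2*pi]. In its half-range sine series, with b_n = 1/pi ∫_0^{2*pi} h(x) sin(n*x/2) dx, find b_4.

b_4 = 1/pi ∫_0^{2*pi} (-x - 1) sin(2*x) dx.
Integrating by parts (boundary term plus one more integral), an antiderivative of (-x - 1) sin(2*x) is x*cos(2*x)/2 - sin(2*x)/4 + cos(2*x)/2; evaluating from 0 to 2*pi: ∫_{0}^{2*pi} (-x - 1) sin(2*x) dx = (1/2 + pi) - (1/2) = pi.
Hence b_4 = (1/pi)·(pi) = 1.

1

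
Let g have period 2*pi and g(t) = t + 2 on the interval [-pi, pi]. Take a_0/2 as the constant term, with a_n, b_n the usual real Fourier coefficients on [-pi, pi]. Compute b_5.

b_5 = 1/pi ∫_{-pi}^{pi} g(t) sin(5*t) dt.
Integrating by parts (boundary term plus one more integral), an antiderivative of (t + 2) sin(5*t) is -t*cos(5*t)/5 + sin(5*t)/25 - 2*cos(5*t)/5; evaluating from -pi to pi: ∫_{-pi}^{pi} (t + 2) sin(5*t) dt = (2/5 + pi/5) - (2/5 - pi/5) = 2*pi/5.
Hence b_5 = (1/pi)·(2*pi/5) = 2/5.

2/5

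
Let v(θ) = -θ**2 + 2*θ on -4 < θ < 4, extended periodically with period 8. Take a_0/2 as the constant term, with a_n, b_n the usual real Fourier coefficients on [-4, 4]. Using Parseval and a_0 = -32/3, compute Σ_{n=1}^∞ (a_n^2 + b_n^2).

3968/45

Parseval: a_0^2/2 + Σ_{n≥1} (a_n^2+b_n^2) = 1/4 ∫_{-4}^{4} v(θ)^2 dθ = 2176/15.
Subtract a_0^2/2 = 512/9: Σ (a_n^2+b_n^2) = 3968/45.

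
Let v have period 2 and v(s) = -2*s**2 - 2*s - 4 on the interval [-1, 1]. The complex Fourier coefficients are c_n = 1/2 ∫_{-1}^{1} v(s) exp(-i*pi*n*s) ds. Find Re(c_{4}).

Since v is real-valued, Re(c_{4}) = 1/2 ∫_{-1}^{1} v(s) cos(4*pi*s) ds = a_{4}/2.
Integrating by parts twice (tabular method), an antiderivative of (-2*s**2 - 2*s - 4) cos(4*pi*s) is -s**2*sin(4*pi*s)/(2*pi) - s*sin(4*pi*s)/(2*pi) - s*cos(4*pi*s)/(4*pi**2) - sin(4*pi*s)/pi + sin(4*pi*s)/(16*pi**3) - cos(4*pi*s)/(8*pi**2); evaluating from -1 to 1: ∫_{-1}^{1} (-2*s**2 - 2*s - 4) cos(4*pi*s) ds = (-3/(8*pi**2)) - (1/(8*pi**2)) = -1/(2*pi**2).
Hence Re(c_{4}) = (1/2)·(-1/(2*pi**2)) = -1/(4*pi**2).

-1/(4*pi**2)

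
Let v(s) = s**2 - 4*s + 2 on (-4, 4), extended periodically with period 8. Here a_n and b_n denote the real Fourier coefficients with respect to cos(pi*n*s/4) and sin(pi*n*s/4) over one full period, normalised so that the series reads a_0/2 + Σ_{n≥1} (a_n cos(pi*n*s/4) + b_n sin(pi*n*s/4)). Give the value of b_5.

b_5 = 1/4 ∫_{-4}^{4} v(s) sin(5*pi*s/4) ds.
Integrating by parts twice (tabular method), an antiderivative of (s**2 - 4*s + 2) sin(5*pi*s/4) is -4*s**2*cos(5*pi*s/4)/(5*pi) + 32*s*sin(5*pi*s/4)/(25*pi**2) + 16*s*cos(5*pi*s/4)/(5*pi) - 64*sin(5*pi*s/4)/(25*pi**2) - 8*cos(5*pi*s/4)/(5*pi) + 128*cos(5*pi*s/4)/(125*pi**3); evaluating from -4 to 4: ∫_{-4}^{4} (s**2 - 4*s + 2) sin(5*pi*s/4) ds = (8*(-16 + 25*pi**2)/(125*pi**3)) - (8*(-16 + 425*pi**2)/(125*pi**3)) = -128/(5*pi).
Hence b_5 = (1/4)·(-128/(5*pi)) = -32/(5*pi).

-32/(5*pi)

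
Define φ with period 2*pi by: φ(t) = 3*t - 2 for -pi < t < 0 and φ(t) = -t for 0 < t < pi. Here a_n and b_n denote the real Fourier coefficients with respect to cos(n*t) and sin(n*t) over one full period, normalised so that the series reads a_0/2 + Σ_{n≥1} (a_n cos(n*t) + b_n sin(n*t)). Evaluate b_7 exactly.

b_7 = 1/pi ∫_{-pi}^{pi} φ(t) sin(7*t) dt.
Split the integral at the breakpoints.
Integrating by parts (boundary term plus one more integral), an antiderivative of (3*t - 2) sin(7*t) is -3*t*cos(7*t)/7 + 3*sin(7*t)/49 + 2*cos(7*t)/7; evaluating from -pi to 0: ∫_{-pi}^{0} (3*t - 2) sin(7*t) dt = (2/7) - (-3*pi/7 - 2/7) = 4/7 + 3*pi/7.
Integrating by parts (boundary term plus one more integral), an antiderivative of (-t) sin(7*t) is t*cos(7*t)/7 - sin(7*t)/49; evaluating from 0 to pi: ∫_{0}^{pi} (-t) sin(7*t) dt = (-pi/7) - (0) = -pi/7.
Summing the pieces and multiplying by (1/pi) gives b_7 = 2*(2 + pi)/(7*pi).

2*(2 + pi)/(7*pi)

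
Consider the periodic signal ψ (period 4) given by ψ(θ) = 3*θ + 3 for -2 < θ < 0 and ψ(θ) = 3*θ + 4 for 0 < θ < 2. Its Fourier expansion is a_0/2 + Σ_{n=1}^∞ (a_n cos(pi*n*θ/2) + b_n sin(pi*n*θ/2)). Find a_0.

a_0 = 1/2 ∫_{-2}^{2} ψ(θ) dθ = 1/2 · (14) = 7.

7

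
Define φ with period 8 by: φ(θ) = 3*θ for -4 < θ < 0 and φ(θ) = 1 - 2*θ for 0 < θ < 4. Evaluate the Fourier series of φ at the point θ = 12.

θ = 12 differs from θ = -4 by 2 full period(s), and the series is 8-periodic.
At θ = -4 the one-sided limits are φ(-4^-) = -7 and φ(-4^+) = -12.
By Dirichlet's theorem the series converges to their average, [(-7) + (-12)]/2 = -19/2.

-19/2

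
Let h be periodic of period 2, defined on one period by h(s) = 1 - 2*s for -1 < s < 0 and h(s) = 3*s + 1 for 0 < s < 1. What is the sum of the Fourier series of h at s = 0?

1

h is continuous at s = 0 with value 1, so the series converges to 1 there.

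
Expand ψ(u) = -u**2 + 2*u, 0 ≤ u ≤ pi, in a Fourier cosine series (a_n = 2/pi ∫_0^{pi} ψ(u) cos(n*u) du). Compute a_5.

4*(-2 + pi)/(25*pi)

a_5 = 2/pi ∫_0^{pi} (-u**2 + 2*u) cos(5*u) du.
Integrating by parts twice (tabular method), an antiderivative of (-u**2 + 2*u) cos(5*u) is -u**2*sin(5*u)/5 + 2*u*sin(5*u)/5 - 2*u*cos(5*u)/25 + 2*sin(5*u)/125 + 2*cos(5*u)/25; evaluating from 0 to pi: ∫_{0}^{pi} (-u**2 + 2*u) cos(5*u) du = (-2/25 + 2*pi/25) - (2/25) = -4/25 + 2*pi/25.
Hence a_5 = (2/pi)·(-4/25 + 2*pi/25) = 4*(-2 + pi)/(25*pi).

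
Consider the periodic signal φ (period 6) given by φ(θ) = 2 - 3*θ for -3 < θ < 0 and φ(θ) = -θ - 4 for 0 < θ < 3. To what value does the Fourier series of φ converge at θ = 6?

-1

θ = 6 differs from θ = 0 by 1 full period(s), and the series is 6-periodic.
At θ = 0 the one-sided limits are φ(0^-) = 2 and φ(0^+) = -4.
By Dirichlet's theorem the series converges to their average, [(2) + (-4)]/2 = -1.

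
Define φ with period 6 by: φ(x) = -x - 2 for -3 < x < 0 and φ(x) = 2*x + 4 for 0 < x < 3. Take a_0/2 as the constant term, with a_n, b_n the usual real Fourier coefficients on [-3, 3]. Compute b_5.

b_5 = 1/3 ∫_{-3}^{3} φ(x) sin(5*pi*x/3) dx.
Split the integral at the breakpoints.
Integrating by parts (boundary term plus one more integral), an antiderivative of (-x - 2) sin(5*pi*x/3) is 3*x*cos(5*pi*x/3)/(5*pi) - 9*sin(5*pi*x/3)/(25*pi**2) + 6*cos(5*pi*x/3)/(5*pi); evaluating from -3 to 0: ∫_{-3}^{0} (-x - 2) sin(5*pi*x/3) dx = (6/(5*pi)) - (3/(5*pi)) = 3/(5*pi).
Integrating by parts (boundary term plus one more integral), an antiderivative of (2*x + 4) sin(5*pi*x/3) is -6*x*cos(5*pi*x/3)/(5*pi) + 18*sin(5*pi*x/3)/(25*pi**2) - 12*cos(5*pi*x/3)/(5*pi); evaluating from 0 to 3: ∫_{0}^{3} (2*x + 4) sin(5*pi*x/3) dx = (6/pi) - (-12/(5*pi)) = 42/(5*pi).
Summing the pieces and multiplying by (1/3) gives b_5 = 3/pi.

3/pi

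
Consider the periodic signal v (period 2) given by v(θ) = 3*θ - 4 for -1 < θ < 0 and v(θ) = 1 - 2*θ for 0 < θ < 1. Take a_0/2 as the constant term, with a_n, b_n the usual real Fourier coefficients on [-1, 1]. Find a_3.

a_3 = ∫_{-1}^{1} v(θ) cos(3*pi*θ) dθ.
Split the integral at the breakpoints.
Integrating by parts (boundary term plus one more integral), an antiderivative of (3*θ - 4) cos(3*pi*θ) is θ*sin(3*pi*θ)/pi - 4*sin(3*pi*θ)/(3*pi) + cos(3*pi*θ)/(3*pi**2); evaluating from -1 to 0: ∫_{-1}^{0} (3*θ - 4) cos(3*pi*θ) dθ = (1/(3*pi**2)) - (-1/(3*pi**2)) = 2/(3*pi**2).
Integrating by parts (boundary term plus one more integral), an antiderivative of (1 - 2*θ) cos(3*pi*θ) is -2*θ*sin(3*pi*θ)/(3*pi) + sin(3*pi*θ)/(3*pi) - 2*cos(3*pi*θ)/(9*pi**2); evaluating from 0 to 1: ∫_{0}^{1} (1 - 2*θ) cos(3*pi*θ) dθ = (2/(9*pi**2)) - (-2/(9*pi**2)) = 4/(9*pi**2).
Summing the pieces gives a_3 = 10/(9*pi**2).

10/(9*pi**2)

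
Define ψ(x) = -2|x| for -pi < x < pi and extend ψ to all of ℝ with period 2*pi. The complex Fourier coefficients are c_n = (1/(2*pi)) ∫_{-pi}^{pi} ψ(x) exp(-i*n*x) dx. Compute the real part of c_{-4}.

0

Since ψ is real-valued, Re(c_{-4}) = (1/(2*pi)) ∫_{-pi}^{pi} ψ(x) cos(-4*x) dx = a_{4}/2.
ψ is even and cos(-4*x) is even, so the integrand is even: ∫_{-pi}^{pi} ψ(x) cos(-4*x) dx = 2∫_0^{pi} ψ(x) cos(-4*x) dx.
Integrating by parts (boundary term plus one more integral), an antiderivative of (-2*x) cos(-4*x) is -x*sin(4*x)/2 - cos(4*x)/8; evaluating from 0 to pi: ∫_{0}^{pi} (-2*x) cos(-4*x) dx = (-1/8) - (-1/8) = 0.
So ∫_{-pi}^{pi} ψ(x) cos(-4*x) dx = 0.
Hence Re(c_{-4}) = (1/(2*pi))·(0) = 0.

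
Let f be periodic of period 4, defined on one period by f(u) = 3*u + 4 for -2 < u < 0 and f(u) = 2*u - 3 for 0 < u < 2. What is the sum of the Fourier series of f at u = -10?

u = -10 differs from u = -2 by -2 full period(s), and the series is 4-periodic.
At u = -2 the one-sided limits are f(-2^-) = 1 and f(-2^+) = -2.
By Dirichlet's theorem the series converges to their average, [(1) + (-2)]/2 = -1/2.

-1/2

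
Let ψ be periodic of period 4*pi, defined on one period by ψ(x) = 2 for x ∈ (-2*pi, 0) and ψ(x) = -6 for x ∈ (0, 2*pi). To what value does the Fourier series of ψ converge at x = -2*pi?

At x = -2*pi the one-sided limits are ψ(-2*pi^-) = -6 and ψ(-2*pi^+) = 2.
By Dirichlet's theorem the series converges to their average, [(-6) + (2)]/2 = -2.

-2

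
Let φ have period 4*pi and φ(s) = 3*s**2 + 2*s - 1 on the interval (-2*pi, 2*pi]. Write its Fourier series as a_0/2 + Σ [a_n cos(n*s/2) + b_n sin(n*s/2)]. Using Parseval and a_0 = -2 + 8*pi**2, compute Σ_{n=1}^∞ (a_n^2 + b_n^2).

Parseval: a_0^2/2 + Σ_{n≥1} (a_n^2+b_n^2) = (1/(2*pi)) ∫_{-2*pi}^{2*pi} φ(s)^2 ds = -16*pi**2/3 + 2 + 288*pi**4/5.
Subtract a_0^2/2 = 2*(1 - 4*pi**2)**2: Σ (a_n^2+b_n^2) = 32*pi**2*(5 + 12*pi**2)/15.

32*pi**2*(5 + 12*pi**2)/15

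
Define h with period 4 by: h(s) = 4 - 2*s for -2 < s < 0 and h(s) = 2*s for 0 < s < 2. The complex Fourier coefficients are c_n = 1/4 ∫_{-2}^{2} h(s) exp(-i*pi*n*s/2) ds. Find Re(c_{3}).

-8/(9*pi**2)

Since h is real-valued, Re(c_{3}) = 1/4 ∫_{-2}^{2} h(s) cos(3*pi*s/2) ds = a_{3}/2.
Split the integral at the breakpoints.
Integrating by parts (boundary term plus one more integral), an antiderivative of (4 - 2*s) cos(3*pi*s/2) is -4*s*sin(3*pi*s/2)/(3*pi) + 8*sin(3*pi*s/2)/(3*pi) - 8*cos(3*pi*s/2)/(9*pi**2); evaluating from -2 to 0: ∫_{-2}^{0} (4 - 2*s) cos(3*pi*s/2) ds = (-8/(9*pi**2)) - (8/(9*pi**2)) = -16/(9*pi**2).
Integrating by parts (boundary term plus one more integral), an antiderivative of (2*s) cos(3*pi*s/2) is 4*s*sin(3*pi*s/2)/(3*pi) + 8*cos(3*pi*s/2)/(9*pi**2); evaluating from 0 to 2: ∫_{0}^{2} (2*s) cos(3*pi*s/2) ds = (-8/(9*pi**2)) - (8/(9*pi**2)) = -16/(9*pi**2).
So ∫_{-2}^{2} h(s) cos(3*pi*s/2) ds = -32/(9*pi**2).
Hence Re(c_{3}) = (1/4)·(-32/(9*pi**2)) = -8/(9*pi**2).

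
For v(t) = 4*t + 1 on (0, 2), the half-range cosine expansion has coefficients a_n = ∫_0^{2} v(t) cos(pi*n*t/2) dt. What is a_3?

a_3 = ∫_0^{2} (4*t + 1) cos(3*pi*t/2) dt.
Integrating by parts (boundary term plus one more integral), an antiderivative of (4*t + 1) cos(3*pi*t/2) is 8*t*sin(3*pi*t/2)/(3*pi) + 2*sin(3*pi*t/2)/(3*pi) + 16*cos(3*pi*t/2)/(9*pi**2); evaluating from 0 to 2: ∫_{0}^{2} (4*t + 1) cos(3*pi*t/2) dt = (-16/(9*pi**2)) - (16/(9*pi**2)) = -32/(9*pi**2).
Hence a_3 = -32/(9*pi**2).

-32/(9*pi**2)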